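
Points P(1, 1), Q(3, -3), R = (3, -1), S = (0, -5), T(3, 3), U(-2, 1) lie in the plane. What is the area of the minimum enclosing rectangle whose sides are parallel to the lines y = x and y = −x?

49.5

In coordinates u = x + y, v = x − y the rectangle is axis-aligned; the map (x,y)→(u,v) scales areas by 2.
u-values: 2, 0, 2, -5, 6, -1; range = 6 − (-5) = 11.
v-values: 0, 6, 4, 5, 0, -3; range = 6 − (-3) = 9.
Area = (11 × 9) / 2 = 49.5.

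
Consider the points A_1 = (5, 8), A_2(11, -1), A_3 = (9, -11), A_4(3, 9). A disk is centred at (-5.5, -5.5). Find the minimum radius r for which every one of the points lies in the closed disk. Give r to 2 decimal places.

The required radius is the distance from (-5.5, -5.5) to the farthest point.
Squared distances: 292.5, 292.5, 240.5, 282.5.
Maximum is 292.5, attained at A_1.
r = √(292.5) ≈ 17.10.

17.10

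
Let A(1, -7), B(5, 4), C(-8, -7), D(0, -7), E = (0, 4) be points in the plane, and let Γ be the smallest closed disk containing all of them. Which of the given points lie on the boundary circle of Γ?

B, C

The farthest pair is B–C with squared distance 290. The circle on this segment as diameter has centre (-1.5, -1.5) and r² = 290/4 = 72.5.
Check A: distance² to centre = 36.5 ≤ 72.5, so it lies inside.
All remaining points lie in this disk, and no smaller disk contains both endpoints, so this is the minimum enclosing circle.
The points at distance exactly r from the centre are B, C — 2 points.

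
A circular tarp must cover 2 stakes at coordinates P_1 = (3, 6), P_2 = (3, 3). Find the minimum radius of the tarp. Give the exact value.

1.5

The smallest circle enclosing two points has them as diameter endpoints.
Centre = midpoint = (3, 4.5); r² = |P_1P_2|²/4 = 9/4 = 2.25.
r = √(2.25) = 1.5.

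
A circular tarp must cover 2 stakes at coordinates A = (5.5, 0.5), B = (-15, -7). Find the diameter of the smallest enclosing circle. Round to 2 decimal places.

The smallest circle enclosing two points has them as diameter endpoints.
Centre = midpoint = (-4.75, -3.25); r² = |AB|²/4 = 476.5/4 = 119.125.
Diameter = 2r = 2√(119.125) ≈ 21.83.

21.83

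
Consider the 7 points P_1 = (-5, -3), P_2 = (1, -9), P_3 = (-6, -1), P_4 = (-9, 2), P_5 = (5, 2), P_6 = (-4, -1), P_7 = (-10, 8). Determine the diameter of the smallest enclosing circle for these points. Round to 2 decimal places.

20.25

The farthest pair is P_2–P_7 with squared distance 410. The circle on this segment as diameter has centre (-4.5, -0.5) and r² = 410/4 = 102.5.
Check P_1: distance² to centre = 6.5 ≤ 102.5, so it lies inside.
All remaining points lie in this disk, and no smaller disk contains both endpoints, so this is the minimum enclosing circle.
Diameter = 2r = 2√(102.5) ≈ 20.25.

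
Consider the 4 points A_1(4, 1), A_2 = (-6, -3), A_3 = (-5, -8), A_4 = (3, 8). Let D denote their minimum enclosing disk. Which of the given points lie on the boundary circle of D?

The farthest pair is A_3–A_4 with squared distance 320. The circle on this segment as diameter has centre (-1, 0) and r² = 320/4 = 80.
Check A_1: distance² to centre = 26 ≤ 80, so it lies inside.
All remaining points lie in this disk, and no smaller disk contains both endpoints, so this is the minimum enclosing circle.
The points at distance exactly r from the centre are A_3, A_4 — 2 points.

A_3, A_4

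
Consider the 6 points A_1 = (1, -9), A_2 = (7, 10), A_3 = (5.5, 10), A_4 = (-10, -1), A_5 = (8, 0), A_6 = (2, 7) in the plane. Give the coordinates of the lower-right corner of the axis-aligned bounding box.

(8, -9)

x-range [-10, 8], y-range [-9, 10].
The lower-right corner is (8, -9).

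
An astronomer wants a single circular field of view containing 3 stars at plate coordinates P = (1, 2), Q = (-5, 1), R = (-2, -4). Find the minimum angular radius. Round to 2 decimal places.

3.60

Side lengths²: PQ² = 37, PR² = 45, QR² = 34.
Since PR² = 45 < 37 + 34 = 71, the triangle is acute, so the smallest enclosing circle is the circumcircle.
Circumcentre = (-37/22, -9/22), r² = 3145/242.
r = √(3145/242) ≈ 3.60.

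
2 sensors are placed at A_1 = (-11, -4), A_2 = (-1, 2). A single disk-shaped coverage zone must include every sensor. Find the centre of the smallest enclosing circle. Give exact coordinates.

The smallest circle enclosing two points has them as diameter endpoints.
Centre = midpoint = (-6, -1); r² = |A_1A_2|²/4 = 136/4 = 34.
Centre = (-6, -1).

(-6, -1)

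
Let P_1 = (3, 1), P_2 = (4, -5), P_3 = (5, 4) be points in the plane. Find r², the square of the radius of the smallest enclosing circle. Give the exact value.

20.5

Side lengths²: P_1P_2² = 37, P_1P_3² = 13, P_2P_3² = 82.
Since P_2P_3² = 82 ≥ 37 + 13 = 50, the angle opposite P_2P_3 is not acute, so the smallest enclosing circle has P_2P_3 as diameter.
Centre = midpoint of P_2P_3 = (4.5, -0.5), r² = 82/4 = 20.5.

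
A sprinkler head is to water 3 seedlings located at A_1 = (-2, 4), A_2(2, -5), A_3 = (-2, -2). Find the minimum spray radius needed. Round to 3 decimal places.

4.924

Side lengths²: A_1A_2² = 97, A_1A_3² = 36, A_2A_3² = 25.
Since A_1A_2² = 97 ≥ 36 + 25 = 61, the angle opposite A_1A_2 is not acute, so the smallest enclosing circle has A_1A_2 as diameter.
Centre = midpoint of A_1A_2 = (0, -0.5), r² = 97/4 = 24.25.
r = √(24.25) ≈ 4.924.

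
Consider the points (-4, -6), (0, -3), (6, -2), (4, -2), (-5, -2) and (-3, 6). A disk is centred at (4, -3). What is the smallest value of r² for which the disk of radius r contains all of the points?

130

The required radius is the distance from (4, -3) to the farthest point.
Squared distances: 73, 16, 5, 1, 82, 130.
Maximum is 130, attained at (-3, 6).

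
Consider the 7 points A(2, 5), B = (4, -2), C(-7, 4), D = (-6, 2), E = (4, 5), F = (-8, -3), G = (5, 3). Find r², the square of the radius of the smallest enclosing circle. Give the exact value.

52.05078125

A smallest enclosing disk is always determined by at most three of the input points on its boundary.
The minimum enclosing circle is determined by three boundary points: E, F, G.
Their circumcentre is (-1.875, 0.8125) with r² = 52.05078125.
The farthest remaining point B is at distance² 42.42578125 ≤ 52.05078125.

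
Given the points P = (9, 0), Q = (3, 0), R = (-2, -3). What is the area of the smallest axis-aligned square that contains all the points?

The bounding box has width 11 and height 3.
An axis-aligned square enclosing the set must have side ≥ max(width, height).
So the minimum side is max(11, 3) = 11.
Area = 11² = 121.

121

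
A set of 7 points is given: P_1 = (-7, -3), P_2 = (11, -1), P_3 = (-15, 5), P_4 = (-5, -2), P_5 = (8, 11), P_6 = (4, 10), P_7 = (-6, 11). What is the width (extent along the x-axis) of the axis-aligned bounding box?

26

max x = 11, min x = -15, so width = 26.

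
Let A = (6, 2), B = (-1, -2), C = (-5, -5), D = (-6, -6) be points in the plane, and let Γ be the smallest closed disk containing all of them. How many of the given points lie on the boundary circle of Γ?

2

The minimum enclosing circle of a finite set is fixed by two of the points (as a diameter) or three (as a circumcircle).
The farthest pair is A–D with squared distance 208. The circle on this segment as diameter has centre (0, -2) and r² = 208/4 = 52.
Check B: distance² to centre = 1 ≤ 52, so it lies inside.
All remaining points lie in this disk, and no smaller disk contains both endpoints, so this is the minimum enclosing circle.
The points at distance exactly r from the centre are A, D — 2 points.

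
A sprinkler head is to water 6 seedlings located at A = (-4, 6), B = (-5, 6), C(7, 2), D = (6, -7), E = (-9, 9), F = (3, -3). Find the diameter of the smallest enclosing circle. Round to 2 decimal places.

The farthest pair is D–E with squared distance 481. The circle on this segment as diameter has centre (-1.5, 1) and r² = 481/4 = 120.25.
Check A: distance² to centre = 31.25 ≤ 120.25, so it lies inside.
All remaining points lie in this disk, and no smaller disk contains both endpoints, so this is the minimum enclosing circle.
Diameter = 2r = 2√(120.25) ≈ 21.93.

21.93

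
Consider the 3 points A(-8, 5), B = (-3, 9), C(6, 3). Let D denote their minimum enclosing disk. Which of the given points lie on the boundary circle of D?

A, C

Side lengths²: AB² = 41, AC² = 200, BC² = 117.
Since AC² = 200 ≥ 117 + 41 = 158, the angle opposite AC is not acute, so the smallest enclosing circle has AC as diameter.
Centre = midpoint of AC = (-1, 4), r² = 200/4 = 50.
The points at distance exactly r from the centre are A, C — 2 points.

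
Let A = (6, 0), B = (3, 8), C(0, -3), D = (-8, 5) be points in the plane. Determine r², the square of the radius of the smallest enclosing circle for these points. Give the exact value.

55.25

The minimum enclosing circle of a finite set is fixed by two of the points (as a diameter) or three (as a circumcircle).
The farthest pair is A–D with squared distance 221. The circle on this segment as diameter has centre (-1, 2.5) and r² = 221/4 = 55.25.
Check B: distance² to centre = 46.25 ≤ 55.25, so it lies inside.
All remaining points lie in this disk, and no smaller disk contains both endpoints, so this is the minimum enclosing circle.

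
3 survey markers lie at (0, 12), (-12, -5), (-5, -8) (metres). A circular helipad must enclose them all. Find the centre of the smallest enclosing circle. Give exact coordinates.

(-287/62, 157/62)

Call the three points A, B, C in the order given.
Side lengths²: AB² = 433, AC² = 425, BC² = 58.
Since AB² = 433 < 425 + 58 = 483, the triangle is acute, so the smallest enclosing circle is the circumcircle.
Circumcentre = (-287/62, 157/62), r² = 213469/1922.
Centre = (-287/62, 157/62).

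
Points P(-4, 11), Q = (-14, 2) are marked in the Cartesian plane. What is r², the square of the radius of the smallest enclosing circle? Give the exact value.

The smallest circle enclosing two points has them as diameter endpoints.
Centre = midpoint = (-9, 6.5); r² = |PQ|²/4 = 181/4 = 45.25.

45.25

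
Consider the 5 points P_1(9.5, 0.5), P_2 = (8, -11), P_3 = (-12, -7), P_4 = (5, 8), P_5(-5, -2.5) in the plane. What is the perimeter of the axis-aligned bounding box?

81

Width = max x − min x = 9.5 − (-12) = 21.5.
Height = max y − min y = 8 − (-11) = 19.
Perimeter = 2(21.5 + 19) = 81.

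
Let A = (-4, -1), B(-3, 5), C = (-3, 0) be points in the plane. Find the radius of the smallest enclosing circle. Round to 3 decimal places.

3.041

Side lengths²: AB² = 37, AC² = 2, BC² = 25.
Since AB² = 37 ≥ 25 + 2 = 27, the angle opposite AB is not acute, so the smallest enclosing circle has AB as diameter.
Centre = midpoint of AB = (-3.5, 2), r² = 37/4 = 9.25.
r = √(9.25) ≈ 3.041.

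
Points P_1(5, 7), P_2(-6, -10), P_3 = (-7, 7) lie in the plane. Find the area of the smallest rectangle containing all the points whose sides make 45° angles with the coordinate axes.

252

In coordinates u = x + y, v = x − y the rectangle is axis-aligned; the map (x,y)→(u,v) scales areas by 2.
u-values: 12, -16, 0; range = 12 − (-16) = 28.
v-values: -2, 4, -14; range = 4 − (-14) = 18.
Area = (28 × 18) / 2 = 252.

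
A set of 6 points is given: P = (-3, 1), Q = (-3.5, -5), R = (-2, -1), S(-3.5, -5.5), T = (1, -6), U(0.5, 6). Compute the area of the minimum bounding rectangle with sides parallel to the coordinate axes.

x ranges over [-3.5, 1], width 4.5.
y ranges over [-6, 6], height 12.
Area = 4.5 × 12 = 54.

54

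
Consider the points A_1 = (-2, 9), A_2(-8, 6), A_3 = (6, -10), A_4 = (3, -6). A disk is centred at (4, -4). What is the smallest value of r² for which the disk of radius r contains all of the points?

The required radius is the distance from (4, -4) to the farthest point.
Squared distances: 205, 244, 40, 5.
Maximum is 244, attained at A_2.

244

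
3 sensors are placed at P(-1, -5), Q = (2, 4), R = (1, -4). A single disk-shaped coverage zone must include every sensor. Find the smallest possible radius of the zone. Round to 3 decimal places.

4.743

Side lengths²: PQ² = 90, PR² = 5, QR² = 65.
Since PQ² = 90 ≥ 65 + 5 = 70, the angle opposite PQ is not acute, so the smallest enclosing circle has PQ as diameter.
Centre = midpoint of PQ = (0.5, -0.5), r² = 90/4 = 22.5.
r = √(22.5) ≈ 4.743.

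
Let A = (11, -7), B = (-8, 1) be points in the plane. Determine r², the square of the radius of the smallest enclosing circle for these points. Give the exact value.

106.25

The smallest circle enclosing two points has them as diameter endpoints.
Centre = midpoint = (1.5, -3); r² = |AB|²/4 = 425/4 = 106.25.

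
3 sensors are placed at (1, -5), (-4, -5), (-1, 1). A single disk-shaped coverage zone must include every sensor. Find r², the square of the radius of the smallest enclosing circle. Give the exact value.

Call the three points A, B, C in the order given.
Side lengths²: AB² = 25, AC² = 40, BC² = 45.
Since BC² = 45 < 40 + 25 = 65, the triangle is acute, so the smallest enclosing circle is the circumcircle.
Circumcentre = (-1.5, -2.5), r² = 12.5.

12.5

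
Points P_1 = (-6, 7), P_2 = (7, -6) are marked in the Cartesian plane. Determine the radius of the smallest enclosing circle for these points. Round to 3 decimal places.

The smallest circle enclosing two points has them as diameter endpoints.
Centre = midpoint = (0.5, 0.5); r² = |P_1P_2|²/4 = 338/4 = 84.5.
r = √(84.5) ≈ 9.192.

9.192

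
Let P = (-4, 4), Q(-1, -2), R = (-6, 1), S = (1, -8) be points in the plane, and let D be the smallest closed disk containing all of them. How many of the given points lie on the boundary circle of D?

A smallest enclosing disk is always determined by at most three of the input points on its boundary.
The farthest pair is P–S with squared distance 169. The circle on this segment as diameter has centre (-1.5, -2) and r² = 169/4 = 42.25.
Check Q: distance² to centre = 0.25 ≤ 42.25, so it lies inside.
All remaining points lie in this disk, and no smaller disk contains both endpoints, so this is the minimum enclosing circle.
The points at distance exactly r from the centre are P, S — 2 points.

2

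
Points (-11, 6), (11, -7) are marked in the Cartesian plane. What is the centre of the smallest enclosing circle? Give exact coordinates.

The smallest circle enclosing two points has them as diameter endpoints.
Centre = midpoint = (0, -0.5); r² = |(-11, 6)−(11, -7)|²/4 = 653/4 = 163.25.
Centre = (0, -0.5).

(0, -0.5)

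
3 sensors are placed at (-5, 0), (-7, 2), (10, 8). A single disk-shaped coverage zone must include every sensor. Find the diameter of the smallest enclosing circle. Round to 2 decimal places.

Call the three points A, B, C in the order given.
Side lengths²: AB² = 8, AC² = 289, BC² = 325.
Since BC² = 325 ≥ 289 + 8 = 297, the angle opposite BC is not acute, so the smallest enclosing circle has BC as diameter.
Centre = midpoint of BC = (1.5, 5), r² = 325/4 = 81.25.
Diameter = 2r = 2√(81.25) ≈ 18.03.

18.03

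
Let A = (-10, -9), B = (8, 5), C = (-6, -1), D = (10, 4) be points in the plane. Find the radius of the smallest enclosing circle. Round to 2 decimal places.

By Welzl's lemma the MEC is supported by two points (diametrically opposite) or three points (on a circumcircle).
The farthest pair is A–D with squared distance 569. The circle on this segment as diameter has centre (0, -2.5) and r² = 569/4 = 142.25.
Check B: distance² to centre = 120.25 ≤ 142.25, so it lies inside.
All remaining points lie in this disk, and no smaller disk contains both endpoints, so this is the minimum enclosing circle.
r = √(142.25) ≈ 11.93.

11.93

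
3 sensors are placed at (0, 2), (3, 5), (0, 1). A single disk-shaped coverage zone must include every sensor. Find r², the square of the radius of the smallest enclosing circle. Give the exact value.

6.25

Call the three points A, B, C in the order given.
Side lengths²: AB² = 18, AC² = 1, BC² = 25.
Since BC² = 25 ≥ 18 + 1 = 19, the angle opposite BC is not acute, so the smallest enclosing circle has BC as diameter.
Centre = midpoint of BC = (1.5, 3), r² = 25/4 = 6.25.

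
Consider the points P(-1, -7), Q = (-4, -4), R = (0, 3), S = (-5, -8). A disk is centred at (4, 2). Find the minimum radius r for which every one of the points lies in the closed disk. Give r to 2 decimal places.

The required radius is the distance from (4, 2) to the farthest point.
Squared distances: 106, 100, 17, 181.
Maximum is 181, attained at S.
r = √181 ≈ 13.45.

13.45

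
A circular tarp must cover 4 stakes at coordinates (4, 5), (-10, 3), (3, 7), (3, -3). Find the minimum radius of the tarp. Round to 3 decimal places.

7.490

The minimum enclosing circle is determined by three boundary points: (-10, 3), (3, 7), (3, -3).
Their circumcentre is (-67/26, 2) with r² = 37925/676.
The farthest remaining point (4, 5) is at distance² 35325/676 ≤ 37925/676.
r = √(37925/676) ≈ 7.490.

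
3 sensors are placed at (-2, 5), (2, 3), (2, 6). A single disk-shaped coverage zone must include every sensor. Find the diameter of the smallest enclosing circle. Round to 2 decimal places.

4.61

Call the three points A, B, C in the order given.
Side lengths²: AB² = 20, AC² = 17, BC² = 9.
Since AB² = 20 < 17 + 9 = 26, the triangle is acute, so the smallest enclosing circle is the circumcircle.
Circumcentre = (0.25, 4.5), r² = 5.3125.
Diameter = 2r = 2√(5.3125) ≈ 4.61.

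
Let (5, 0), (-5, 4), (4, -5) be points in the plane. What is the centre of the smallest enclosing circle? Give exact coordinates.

(-0.5, -0.5)

Call the three points A, B, C in the order given.
Side lengths²: AB² = 116, AC² = 26, BC² = 162.
Since BC² = 162 ≥ 116 + 26 = 142, the angle opposite BC is not acute, so the smallest enclosing circle has BC as diameter.
Centre = midpoint of BC = (-0.5, -0.5), r² = 162/4 = 40.5.
Centre = (-0.5, -0.5).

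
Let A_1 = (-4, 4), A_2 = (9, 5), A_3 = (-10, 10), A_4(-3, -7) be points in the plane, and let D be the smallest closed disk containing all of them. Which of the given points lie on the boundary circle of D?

A_2, A_3, A_4

By Welzl's lemma the MEC is supported by two points (diametrically opposite) or three points (on a circumcircle).
The minimum enclosing circle is determined by three boundary points: A_2, A_3, A_4.
Their circumcentre is (-37/24, 85/24) with r² = 32617/288.
The farthest remaining point A_1 is at distance² 1801/288 ≤ 32617/288.
The points at distance exactly r from the centre are A_2, A_3, A_4 — 3 points.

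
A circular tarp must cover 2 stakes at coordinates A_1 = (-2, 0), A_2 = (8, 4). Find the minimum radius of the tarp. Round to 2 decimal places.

The smallest circle enclosing two points has them as diameter endpoints.
Centre = midpoint = (3, 2); r² = |A_1A_2|²/4 = 116/4 = 29.
r = √29 ≈ 5.39.

5.39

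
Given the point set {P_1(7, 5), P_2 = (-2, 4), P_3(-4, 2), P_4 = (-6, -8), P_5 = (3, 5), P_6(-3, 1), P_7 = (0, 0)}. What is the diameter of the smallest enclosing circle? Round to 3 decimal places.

18.385

By Welzl's lemma the MEC is supported by two points (diametrically opposite) or three points (on a circumcircle).
The farthest pair is P_1–P_4 with squared distance 338. The circle on this segment as diameter has centre (0.5, -1.5) and r² = 338/4 = 84.5.
Check P_2: distance² to centre = 36.5 ≤ 84.5, so it lies inside.
All remaining points lie in this disk, and no smaller disk contains both endpoints, so this is the minimum enclosing circle.
Diameter = 2r = 2√(84.5) ≈ 18.385.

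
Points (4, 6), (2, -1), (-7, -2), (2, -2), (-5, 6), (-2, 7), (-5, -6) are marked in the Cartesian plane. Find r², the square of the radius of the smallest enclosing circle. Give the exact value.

A smallest enclosing disk is always determined by at most three of the input points on its boundary.
The farthest pair is (4, 6)–(-5, -6) with squared distance 225. The circle on this segment as diameter has centre (-0.5, 0) and r² = 225/4 = 56.25.
Check (2, -1): distance² to centre = 7.25 ≤ 56.25, so it lies inside.
All remaining points lie in this disk, and no smaller disk contains both endpoints, so this is the minimum enclosing circle.

56.25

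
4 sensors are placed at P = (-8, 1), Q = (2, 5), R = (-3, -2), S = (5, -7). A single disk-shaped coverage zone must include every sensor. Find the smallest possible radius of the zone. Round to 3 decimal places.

7.703

By Welzl's lemma the MEC is supported by two points (diametrically opposite) or three points (on a circumcircle).
The minimum enclosing circle is determined by three boundary points: P, Q, S.
Their circumcentre is (-21/22, -93/44) with r² = 114869/1936.
The farthest remaining point R is at distance² 8125/1936 ≤ 114869/1936.
r = √(114869/1936) ≈ 7.703.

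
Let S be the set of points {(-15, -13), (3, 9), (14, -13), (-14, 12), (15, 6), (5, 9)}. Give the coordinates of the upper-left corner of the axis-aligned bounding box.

(-15, 12)

x-range [-15, 15], y-range [-13, 12].
The upper-left corner is (-15, 12).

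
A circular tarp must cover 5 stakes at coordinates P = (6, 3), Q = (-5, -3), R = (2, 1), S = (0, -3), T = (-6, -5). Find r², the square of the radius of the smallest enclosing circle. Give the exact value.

The farthest pair is P–T with squared distance 208. The circle on this segment as diameter has centre (0, -1) and r² = 208/4 = 52.
Check Q: distance² to centre = 29 ≤ 52, so it lies inside.
All remaining points lie in this disk, and no smaller disk contains both endpoints, so this is the minimum enclosing circle.

52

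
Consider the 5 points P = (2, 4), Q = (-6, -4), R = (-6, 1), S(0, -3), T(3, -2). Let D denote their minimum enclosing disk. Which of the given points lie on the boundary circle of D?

The minimum enclosing circle of a finite set is fixed by two of the points (as a diameter) or three (as a circumcircle).
The farthest pair is P–Q with squared distance 128. The circle on this segment as diameter has centre (-2, 0) and r² = 128/4 = 32.
Check R: distance² to centre = 17 ≤ 32, so it lies inside.
All remaining points lie in this disk, and no smaller disk contains both endpoints, so this is the minimum enclosing circle.
The points at distance exactly r from the centre are P, Q — 2 points.

P, Q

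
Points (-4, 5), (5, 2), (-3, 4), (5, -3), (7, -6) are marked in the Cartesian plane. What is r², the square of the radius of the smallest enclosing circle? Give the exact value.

60.5

A smallest enclosing disk is always determined by at most three of the input points on its boundary.
The farthest pair is (-4, 5)–(7, -6) with squared distance 242. The circle on this segment as diameter has centre (1.5, -0.5) and r² = 242/4 = 60.5.
Check (5, 2): distance² to centre = 18.5 ≤ 60.5, so it lies inside.
All remaining points lie in this disk, and no smaller disk contains both endpoints, so this is the minimum enclosing circle.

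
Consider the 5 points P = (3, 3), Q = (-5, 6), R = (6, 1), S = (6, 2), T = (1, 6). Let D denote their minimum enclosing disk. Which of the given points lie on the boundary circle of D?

The minimum enclosing circle of a finite set is fixed by two of the points (as a diameter) or three (as a circumcircle).
The farthest pair is Q–R with squared distance 146. The circle on this segment as diameter has centre (0.5, 3.5) and r² = 146/4 = 36.5.
Check P: distance² to centre = 6.5 ≤ 36.5, so it lies inside.
All remaining points lie in this disk, and no smaller disk contains both endpoints, so this is the minimum enclosing circle.
The points at distance exactly r from the centre are Q, R — 2 points.

Q, R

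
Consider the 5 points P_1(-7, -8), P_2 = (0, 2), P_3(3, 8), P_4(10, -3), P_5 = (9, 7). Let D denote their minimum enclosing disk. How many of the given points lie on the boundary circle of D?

A smallest enclosing disk is always determined by at most three of the input points on its boundary.
The farthest pair is P_1–P_5 with squared distance 481. The circle on this segment as diameter has centre (1, -0.5) and r² = 481/4 = 120.25.
Check P_2: distance² to centre = 7.25 ≤ 120.25, so it lies inside.
All remaining points lie in this disk, and no smaller disk contains both endpoints, so this is the minimum enclosing circle.
The points at distance exactly r from the centre are P_1, P_5 — 2 points.

2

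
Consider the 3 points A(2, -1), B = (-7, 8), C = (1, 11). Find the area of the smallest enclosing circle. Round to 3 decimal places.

137.412

Side lengths²: AB² = 162, AC² = 145, BC² = 73.
Since AB² = 162 < 145 + 73 = 218, the triangle is acute, so the smallest enclosing circle is the circumcircle.
Circumcentre = (-27/22, 105/22), r² = 10585/242.
Area = π·r² = π·10585/242 ≈ 137.412.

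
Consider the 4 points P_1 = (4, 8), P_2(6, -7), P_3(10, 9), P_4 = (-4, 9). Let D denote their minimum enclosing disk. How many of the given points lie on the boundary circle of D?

By Welzl's lemma the MEC is supported by two points (diametrically opposite) or three points (on a circumcircle).
The minimum enclosing circle is determined by three boundary points: P_2, P_3, P_4.
Their circumcentre is (3, 2.25) with r² = 94.5625.
The farthest remaining point P_1 is at distance² 34.0625 ≤ 94.5625.
The points at distance exactly r from the centre are P_2, P_3, P_4 — 3 points.

3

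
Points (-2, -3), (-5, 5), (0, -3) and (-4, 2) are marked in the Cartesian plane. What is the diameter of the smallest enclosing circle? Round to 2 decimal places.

9.43

The farthest pair is (-5, 5)–(0, -3) with squared distance 89. The circle on this segment as diameter has centre (-2.5, 1) and r² = 89/4 = 22.25.
Check (-2, -3): distance² to centre = 16.25 ≤ 22.25, so it lies inside.
All remaining points lie in this disk, and no smaller disk contains both endpoints, so this is the minimum enclosing circle.
Diameter = 2r = 2√(22.25) ≈ 9.43.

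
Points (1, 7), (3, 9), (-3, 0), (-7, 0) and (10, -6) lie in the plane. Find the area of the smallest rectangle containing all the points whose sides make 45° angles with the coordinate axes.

218.5

In coordinates u = x + y, v = x − y the rectangle is axis-aligned; the map (x,y)→(u,v) scales areas by 2.
u-values: 8, 12, -3, -7, 4; range = 12 − (-7) = 19.
v-values: -6, -6, -3, -7, 16; range = 16 − (-7) = 23.
Area = (19 × 23) / 2 = 218.5.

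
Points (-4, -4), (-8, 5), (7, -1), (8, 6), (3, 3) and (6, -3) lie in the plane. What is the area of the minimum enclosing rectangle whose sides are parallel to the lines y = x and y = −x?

242

In coordinates u = x + y, v = x − y the rectangle is axis-aligned; the map (x,y)→(u,v) scales areas by 2.
u-values: -8, -3, 6, 14, 6, 3; range = 14 − (-8) = 22.
v-values: 0, -13, 8, 2, 0, 9; range = 9 − (-13) = 22.
Area = (22 × 22) / 2 = 242.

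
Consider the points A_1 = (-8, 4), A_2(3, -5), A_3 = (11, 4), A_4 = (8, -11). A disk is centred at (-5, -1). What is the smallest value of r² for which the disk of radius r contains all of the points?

281

The required radius is the distance from (-5, -1) to the farthest point.
Squared distances: 34, 80, 281, 269.
Maximum is 281, attained at A_3.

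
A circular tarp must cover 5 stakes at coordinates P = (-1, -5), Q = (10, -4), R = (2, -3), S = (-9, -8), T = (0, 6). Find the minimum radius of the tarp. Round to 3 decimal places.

9.935

A smallest enclosing disk is always determined by at most three of the input points on its boundary.
The minimum enclosing circle is determined by three boundary points: Q, S, T.
Their circumcentre is (3/46, -181/46) with r² = 104429/1058.
The farthest remaining point R is at distance² 4885/1058 ≤ 104429/1058.
r = √(104429/1058) ≈ 9.935.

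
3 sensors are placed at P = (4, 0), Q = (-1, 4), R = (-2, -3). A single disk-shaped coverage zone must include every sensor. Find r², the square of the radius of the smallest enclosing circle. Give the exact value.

Side lengths²: PQ² = 41, PR² = 45, QR² = 50.
Since QR² = 50 < 45 + 41 = 86, the triangle is acute, so the smallest enclosing circle is the circumcircle.
Circumcentre = (3/26, 7/26), r² = 5125/338.

5125/338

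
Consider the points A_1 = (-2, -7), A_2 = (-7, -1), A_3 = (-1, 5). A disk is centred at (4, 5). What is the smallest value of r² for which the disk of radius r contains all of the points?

The required radius is the distance from (4, 5) to the farthest point.
Squared distances: 180, 157, 25.
Maximum is 180, attained at A_1.

180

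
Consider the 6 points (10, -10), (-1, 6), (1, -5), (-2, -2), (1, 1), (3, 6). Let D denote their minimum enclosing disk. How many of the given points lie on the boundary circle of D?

2

The minimum enclosing circle of a finite set is fixed by two of the points (as a diameter) or three (as a circumcircle).
The farthest pair is (10, -10)–(-1, 6) with squared distance 377. The circle on this segment as diameter has centre (4.5, -2) and r² = 377/4 = 94.25.
Check (1, -5): distance² to centre = 21.25 ≤ 94.25, so it lies inside.
All remaining points lie in this disk, and no smaller disk contains both endpoints, so this is the minimum enclosing circle.
The points at distance exactly r from the centre are (10, -10), (-1, 6) — 2 points.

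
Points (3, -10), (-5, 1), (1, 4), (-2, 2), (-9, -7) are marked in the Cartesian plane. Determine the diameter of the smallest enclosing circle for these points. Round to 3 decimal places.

The minimum enclosing circle is determined by three boundary points: (3, -10), (1, 4), (-9, -7).
Their circumcentre is (-95/54, -191/54) with r² = 93925/1458.
The farthest remaining point (-5, 1) is at distance² 45325/1458 ≤ 93925/1458.
Diameter = 2r = 2√(93925/1458) ≈ 16.052.

16.052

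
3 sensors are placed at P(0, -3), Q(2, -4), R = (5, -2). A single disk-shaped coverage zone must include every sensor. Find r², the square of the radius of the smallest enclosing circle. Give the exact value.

6.5

Side lengths²: PQ² = 5, PR² = 26, QR² = 13.
Since PR² = 26 ≥ 13 + 5 = 18, the angle opposite PR is not acute, so the smallest enclosing circle has PR as diameter.
Centre = midpoint of PR = (2.5, -2.5), r² = 26/4 = 6.5.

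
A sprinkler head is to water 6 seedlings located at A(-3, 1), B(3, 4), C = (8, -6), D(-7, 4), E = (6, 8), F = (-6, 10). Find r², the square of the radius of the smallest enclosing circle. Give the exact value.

113

The minimum enclosing circle of a finite set is fixed by two of the points (as a diameter) or three (as a circumcircle).
The farthest pair is C–F with squared distance 452. The circle on this segment as diameter has centre (1, 2) and r² = 452/4 = 113.
Check A: distance² to centre = 17 ≤ 113, so it lies inside.
All remaining points lie in this disk, and no smaller disk contains both endpoints, so this is the minimum enclosing circle.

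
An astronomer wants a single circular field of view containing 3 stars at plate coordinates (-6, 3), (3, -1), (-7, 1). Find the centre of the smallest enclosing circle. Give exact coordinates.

Call the three points A, B, C in the order given.
Side lengths²: AB² = 97, AC² = 5, BC² = 104.
Since BC² = 104 ≥ 97 + 5 = 102, the angle opposite BC is not acute, so the smallest enclosing circle has BC as diameter.
Centre = midpoint of BC = (-2, 0), r² = 104/4 = 26.
Centre = (-2, 0).

(-2, 0)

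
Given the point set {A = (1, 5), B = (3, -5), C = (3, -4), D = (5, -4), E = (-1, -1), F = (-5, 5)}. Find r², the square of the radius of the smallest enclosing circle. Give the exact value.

45.25

The minimum enclosing circle of a finite set is fixed by two of the points (as a diameter) or three (as a circumcircle).
The farthest pair is D–F with squared distance 181. The circle on this segment as diameter has centre (0, 0.5) and r² = 181/4 = 45.25.
Check A: distance² to centre = 21.25 ≤ 45.25, so it lies inside.
All remaining points lie in this disk, and no smaller disk contains both endpoints, so this is the minimum enclosing circle.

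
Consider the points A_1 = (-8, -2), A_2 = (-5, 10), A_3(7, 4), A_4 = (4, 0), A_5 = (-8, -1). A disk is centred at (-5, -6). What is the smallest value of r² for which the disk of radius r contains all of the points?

The required radius is the distance from (-5, -6) to the farthest point.
Squared distances: 25, 256, 244, 117, 34.
Maximum is 256, attained at A_2.

256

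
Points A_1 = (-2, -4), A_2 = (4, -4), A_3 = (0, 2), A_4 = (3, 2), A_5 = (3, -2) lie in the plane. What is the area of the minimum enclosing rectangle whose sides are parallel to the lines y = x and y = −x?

In coordinates u = x + y, v = x − y the rectangle is axis-aligned; the map (x,y)→(u,v) scales areas by 2.
u-values: -6, 0, 2, 5, 1; range = 5 − (-6) = 11.
v-values: 2, 8, -2, 1, 5; range = 8 − (-2) = 10.
Area = (11 × 10) / 2 = 55.

55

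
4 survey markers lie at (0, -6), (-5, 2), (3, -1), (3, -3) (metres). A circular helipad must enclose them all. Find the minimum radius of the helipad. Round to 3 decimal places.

4.841

By Welzl's lemma the MEC is supported by two points (diametrically opposite) or three points (on a circumcircle).
The minimum enclosing circle is determined by three boundary points: (0, -6), (-5, 2), (3, -3).
Their circumcentre is (-41/26, -37/26) with r² = 7921/338.
The farthest remaining point (3, -1) is at distance² 7141/338 ≤ 7921/338.
r = √(7921/338) ≈ 4.841.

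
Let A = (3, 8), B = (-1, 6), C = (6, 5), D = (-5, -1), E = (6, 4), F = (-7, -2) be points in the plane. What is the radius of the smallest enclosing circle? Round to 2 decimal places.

7.38

The farthest pair is C–F with squared distance 218. The circle on this segment as diameter has centre (-0.5, 1.5) and r² = 218/4 = 54.5.
Check A: distance² to centre = 54.5 ≤ 54.5, so it lies inside.
All remaining points lie in this disk, and no smaller disk contains both endpoints, so this is the minimum enclosing circle.
r = √(54.5) ≈ 7.38.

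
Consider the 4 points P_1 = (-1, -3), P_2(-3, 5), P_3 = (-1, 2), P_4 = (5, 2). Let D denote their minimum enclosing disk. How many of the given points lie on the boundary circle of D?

The minimum enclosing circle of a finite set is fixed by two of the points (as a diameter) or three (as a circumcircle).
The minimum enclosing circle is determined by three boundary points: P_1, P_2, P_4.
Their circumcentre is (8/29, 91/58) with r² = 75701/3364.
The farthest remaining point P_3 is at distance² 6101/3364 ≤ 75701/3364.
The points at distance exactly r from the centre are P_1, P_2, P_4 — 3 points.

3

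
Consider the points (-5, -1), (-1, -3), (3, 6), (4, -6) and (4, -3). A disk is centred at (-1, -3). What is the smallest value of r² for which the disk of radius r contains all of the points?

The required radius is the distance from (-1, -3) to the farthest point.
Squared distances: 20, 0, 97, 34, 25.
Maximum is 97, attained at (3, 6).

97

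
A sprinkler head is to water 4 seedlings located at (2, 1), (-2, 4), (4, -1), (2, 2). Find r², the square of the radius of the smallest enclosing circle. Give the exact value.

15.25

By Welzl's lemma the MEC is supported by two points (diametrically opposite) or three points (on a circumcircle).
The farthest pair is (-2, 4)–(4, -1) with squared distance 61. The circle on this segment as diameter has centre (1, 1.5) and r² = 61/4 = 15.25.
Check (2, 1): distance² to centre = 1.25 ≤ 15.25, so it lies inside.
All remaining points lie in this disk, and no smaller disk contains both endpoints, so this is the minimum enclosing circle.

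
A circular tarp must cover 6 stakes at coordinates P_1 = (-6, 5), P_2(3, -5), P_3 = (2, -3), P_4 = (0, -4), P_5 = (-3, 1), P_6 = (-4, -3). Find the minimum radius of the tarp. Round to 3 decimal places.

The farthest pair is P_1–P_2 with squared distance 181. The circle on this segment as diameter has centre (-1.5, 0) and r² = 181/4 = 45.25.
Check P_3: distance² to centre = 21.25 ≤ 45.25, so it lies inside.
All remaining points lie in this disk, and no smaller disk contains both endpoints, so this is the minimum enclosing circle.
r = √(45.25) ≈ 6.727.

6.727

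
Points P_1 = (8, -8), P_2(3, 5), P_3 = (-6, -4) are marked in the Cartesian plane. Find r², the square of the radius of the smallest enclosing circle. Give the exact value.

Side lengths²: P_1P_2² = 194, P_1P_3² = 212, P_2P_3² = 162.
Since P_1P_3² = 212 < 194 + 162 = 356, the triangle is acute, so the smallest enclosing circle is the circumcircle.
Circumcentre = (17/9, -26/9), r² = 5141/81.

5141/81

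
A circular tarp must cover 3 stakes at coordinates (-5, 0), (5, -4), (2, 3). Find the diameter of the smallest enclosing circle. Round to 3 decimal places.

10.770

Call the three points A, B, C in the order given.
Side lengths²: AB² = 116, AC² = 58, BC² = 58.
Since AB² = 116 ≥ 58 + 58 = 116, the angle opposite AB is not acute, so the smallest enclosing circle has AB as diameter.
Centre = midpoint of AB = (0, -2), r² = 116/4 = 29.
Diameter = 2r = 2√29 ≈ 10.770.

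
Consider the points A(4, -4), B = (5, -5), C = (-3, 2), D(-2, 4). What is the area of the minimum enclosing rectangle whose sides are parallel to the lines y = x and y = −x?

In coordinates u = x + y, v = x − y the rectangle is axis-aligned; the map (x,y)→(u,v) scales areas by 2.
u-values: 0, 0, -1, 2; range = 2 − (-1) = 3.
v-values: 8, 10, -5, -6; range = 10 − (-6) = 16.
Area = (3 × 16) / 2 = 24.

24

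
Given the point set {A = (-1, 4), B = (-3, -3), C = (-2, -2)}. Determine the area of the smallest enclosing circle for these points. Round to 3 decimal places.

Side lengths²: AB² = 53, AC² = 37, BC² = 2.
Since AB² = 53 ≥ 37 + 2 = 39, the angle opposite AB is not acute, so the smallest enclosing circle has AB as diameter.
Centre = midpoint of AB = (-2, 0.5), r² = 53/4 = 13.25.
Area = π·r² = π·13.25 ≈ 41.626.

41.626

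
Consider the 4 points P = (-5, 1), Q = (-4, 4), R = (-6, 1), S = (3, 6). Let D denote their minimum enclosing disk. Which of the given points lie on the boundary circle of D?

R, S

A smallest enclosing disk is always determined by at most three of the input points on its boundary.
The farthest pair is R–S with squared distance 106. The circle on this segment as diameter has centre (-1.5, 3.5) and r² = 106/4 = 26.5.
Check P: distance² to centre = 18.5 ≤ 26.5, so it lies inside.
All remaining points lie in this disk, and no smaller disk contains both endpoints, so this is the minimum enclosing circle.
The points at distance exactly r from the centre are R, S — 2 points.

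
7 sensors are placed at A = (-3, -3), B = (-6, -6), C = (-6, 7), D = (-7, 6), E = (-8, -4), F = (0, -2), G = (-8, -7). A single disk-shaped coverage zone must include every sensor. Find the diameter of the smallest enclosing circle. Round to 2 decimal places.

By Welzl's lemma the MEC is supported by two points (diametrically opposite) or three points (on a circumcircle).
The minimum enclosing circle is determined by three boundary points: C, F, G.
Their circumcentre is (-231/34, -1/34) with r² = 28925/578.
The farthest remaining point D is at distance² 21037/578 ≤ 28925/578.
Diameter = 2r = 2√(28925/578) ≈ 14.15.

14.15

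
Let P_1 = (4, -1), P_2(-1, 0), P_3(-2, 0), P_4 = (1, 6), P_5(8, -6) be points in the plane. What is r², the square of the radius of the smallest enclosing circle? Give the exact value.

The minimum enclosing circle of a finite set is fixed by two of the points (as a diameter) or three (as a circumcircle).
The farthest pair is P_4–P_5 with squared distance 193. The circle on this segment as diameter has centre (4.5, 0) and r² = 193/4 = 48.25.
Check P_1: distance² to centre = 1.25 ≤ 48.25, so it lies inside.
All remaining points lie in this disk, and no smaller disk contains both endpoints, so this is the minimum enclosing circle.

48.25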